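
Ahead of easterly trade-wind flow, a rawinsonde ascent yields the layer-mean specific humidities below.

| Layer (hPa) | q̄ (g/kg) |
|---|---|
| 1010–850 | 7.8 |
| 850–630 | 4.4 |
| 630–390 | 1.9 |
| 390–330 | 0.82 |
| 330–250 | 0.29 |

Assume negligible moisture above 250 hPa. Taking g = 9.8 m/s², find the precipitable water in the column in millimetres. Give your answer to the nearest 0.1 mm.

Precipitable water is the column-integrated vapour mass per unit area: PW = (1/g) Σ q̄ Δp, with q in kg/kg and Δp in Pa (1 kg/m² of water = 1 mm).
Layer 1010–850 hPa: Δp = 160 hPa = 16000 Pa, q̄ = 0.0078 kg/kg → 0.0078 × 16000 / 9.8 = 12.73 mm
Layer 850–630 hPa: Δp = 220 hPa = 22000 Pa, q̄ = 0.0044 kg/kg → 0.0044 × 22000 / 9.8 = 9.88 mm
Layer 630–390 hPa: Δp = 240 hPa = 24000 Pa, q̄ = 0.0019 kg/kg → 0.0019 × 24000 / 9.8 = 4.65 mm
Layer 390–330 hPa: Δp = 60 hPa = 6000 Pa, q̄ = 0.00082 kg/kg → 0.00082 × 6000 / 9.8 = 0.50 mm
Layer 330–250 hPa: Δp = 80 hPa = 8000 Pa, q̄ = 0.00029 kg/kg → 0.00029 × 8000 / 9.8 = 0.24 mm
PW = 12.73 + 9.88 + 4.65 + 0.50 + 0.24 = 28.00 ≈ 28.0 mm.

PW ≈ 28.0 mm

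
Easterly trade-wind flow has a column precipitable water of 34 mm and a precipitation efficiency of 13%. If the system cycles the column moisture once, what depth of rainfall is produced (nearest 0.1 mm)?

Rainfall = ε × PW = 0.13 × 34 = 4.4 mm.

rainfall ≈ 4.4 mm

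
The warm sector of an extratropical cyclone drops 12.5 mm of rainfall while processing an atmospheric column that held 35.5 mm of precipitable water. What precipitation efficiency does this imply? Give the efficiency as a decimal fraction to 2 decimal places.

ε = rainfall / PW = 12.5 / 35.5 = 0.35.

ε ≈ 0.35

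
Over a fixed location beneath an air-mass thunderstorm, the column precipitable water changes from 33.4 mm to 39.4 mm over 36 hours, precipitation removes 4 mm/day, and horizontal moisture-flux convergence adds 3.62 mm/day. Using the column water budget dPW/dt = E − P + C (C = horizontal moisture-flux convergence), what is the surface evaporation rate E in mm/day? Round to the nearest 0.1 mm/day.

dPW/dt = (39.4 − 33.4) mm / (36/24 day) = +4.000 mm/day.
E = dPW/dt + P − C = (+4.000) + 4 − (3.62) = 4.4 mm/day.

E ≈ 4.4 mm/day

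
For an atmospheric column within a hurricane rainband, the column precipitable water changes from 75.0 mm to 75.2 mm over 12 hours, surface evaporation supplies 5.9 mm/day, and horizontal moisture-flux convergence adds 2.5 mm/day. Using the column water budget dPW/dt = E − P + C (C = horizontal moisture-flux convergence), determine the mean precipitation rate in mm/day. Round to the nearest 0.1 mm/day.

P ≈ 8.0 mm/day

dPW/dt = (75.2 − 75.0) mm / (12/24 day) = +0.400 mm/day.
P = E + C − dPW/dt = 5.9 + (2.5) − (+0.400) = 8.0 mm/day.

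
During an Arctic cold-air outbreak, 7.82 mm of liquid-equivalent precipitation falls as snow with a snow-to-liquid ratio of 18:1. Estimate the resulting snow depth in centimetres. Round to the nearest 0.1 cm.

Snow depth = liquid × ratio = 7.82 mm × 18 = 140.76 mm = 14.1 cm.

snow depth ≈ 14.1 cm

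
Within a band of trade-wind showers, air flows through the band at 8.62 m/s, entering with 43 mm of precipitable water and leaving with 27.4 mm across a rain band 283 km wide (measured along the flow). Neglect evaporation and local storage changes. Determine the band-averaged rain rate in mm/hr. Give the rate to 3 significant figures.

R ≈ 1.71 mm/hr

Column moisture flux per unit crosswind length is F = V × PW.
Inflow: F_in = 8.62 × 43 = 370.66 mm·m/s
Outflow: F_out = 8.62 × 27.4 = 236.188 mm·m/s
Steady-state rate R = (F_in − F_out)/L = (370.66 − 236.188) / 283000 m = 4.752e-04 mm/s.
R = 4.752e-04 × 3600 = 1.71 mm/hr.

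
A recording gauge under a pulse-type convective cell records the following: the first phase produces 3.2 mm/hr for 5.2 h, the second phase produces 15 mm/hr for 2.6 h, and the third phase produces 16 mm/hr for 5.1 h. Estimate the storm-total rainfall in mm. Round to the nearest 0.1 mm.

total ≈ 137.2 mm

Total = Σ Rᵢ Δtᵢ = 3.2 × 5.2 + 15 × 2.6 + 16 × 5.1
      = 16.64 + 39 + 81.6 = 137.2 mm.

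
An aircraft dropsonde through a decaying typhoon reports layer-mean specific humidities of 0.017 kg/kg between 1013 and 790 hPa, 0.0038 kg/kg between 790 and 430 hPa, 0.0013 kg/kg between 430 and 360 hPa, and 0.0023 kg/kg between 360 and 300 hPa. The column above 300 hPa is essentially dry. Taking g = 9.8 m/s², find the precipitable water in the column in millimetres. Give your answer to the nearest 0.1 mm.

PW ≈ 55.0 mm

Precipitable water is the column-integrated vapour mass per unit area: PW = (1/g) Σ q̄ Δp, with q in kg/kg and Δp in Pa (1 kg/m² of water = 1 mm).
Layer 1013–790 hPa: Δp = 223 hPa = 22300 Pa, q̄ = 0.017 kg/kg → 0.017 × 22300 / 9.8 = 38.68 mm
Layer 790–430 hPa: Δp = 360 hPa = 36000 Pa, q̄ = 0.0038 kg/kg → 0.0038 × 36000 / 9.8 = 13.96 mm
Layer 430–360 hPa: Δp = 70 hPa = 7000 Pa, q̄ = 0.0013 kg/kg → 0.0013 × 7000 / 9.8 = 0.93 mm
Layer 360–300 hPa: Δp = 60 hPa = 6000 Pa, q̄ = 0.0023 kg/kg → 0.0023 × 6000 / 9.8 = 1.41 mm
PW = 38.68 + 13.96 + 0.93 + 1.41 = 54.98 ≈ 55.0 mm.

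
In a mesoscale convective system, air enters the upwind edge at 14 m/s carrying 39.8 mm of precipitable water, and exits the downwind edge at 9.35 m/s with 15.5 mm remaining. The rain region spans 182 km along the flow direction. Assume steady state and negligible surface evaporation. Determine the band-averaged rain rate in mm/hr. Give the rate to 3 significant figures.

Column moisture flux per unit crosswind length is F = V × PW.
Inflow: F_in = 14 × 39.8 = 557.2 mm·m/s
Outflow: F_out = 9.35 × 15.5 = 144.925 mm·m/s
Steady-state rate R = (F_in − F_out)/L = (557.2 − 144.925) / 182000 m = 2.265e-03 mm/s.
R = 2.265e-03 × 3600 = 8.15 mm/hr.

R ≈ 8.15 mm/hr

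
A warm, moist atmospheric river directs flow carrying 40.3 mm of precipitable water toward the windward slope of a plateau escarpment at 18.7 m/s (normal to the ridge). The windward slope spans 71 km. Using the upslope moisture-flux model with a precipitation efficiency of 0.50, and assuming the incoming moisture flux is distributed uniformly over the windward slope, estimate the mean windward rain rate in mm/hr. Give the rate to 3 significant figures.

Incoming column moisture flux per unit ridge length: F = V × PW = 18.7 × 40.3 = 753.61 mm·m/s.
Spread over the 71 km slope with efficiency ε = 0.50: R = ε·F/W = 0.50 × 753.61 / 71000 m = 5.307e-03 mm/s.
R = 5.307e-03 × 3600 = 19.1 mm/hr.

R ≈ 19.1 mm/hr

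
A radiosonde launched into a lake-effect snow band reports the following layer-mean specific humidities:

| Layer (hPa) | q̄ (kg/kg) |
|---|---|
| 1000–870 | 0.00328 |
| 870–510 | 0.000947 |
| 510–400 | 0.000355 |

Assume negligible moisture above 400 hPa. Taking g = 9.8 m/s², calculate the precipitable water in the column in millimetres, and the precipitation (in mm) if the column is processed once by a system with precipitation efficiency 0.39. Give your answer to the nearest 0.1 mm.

PW ≈ 8.2 mm; precipitation ≈ 3.2 mm

Precipitable water is the column-integrated vapour mass per unit area: PW = (1/g) Σ q̄ Δp, with q in kg/kg and Δp in Pa (1 kg/m² of water = 1 mm).
Layer 1000–870 hPa: Δp = 130 hPa = 13000 Pa, q̄ = 0.00328 kg/kg → 0.00328 × 13000 / 9.8 = 4.35 mm
Layer 870–510 hPa: Δp = 360 hPa = 36000 Pa, q̄ = 0.000947 kg/kg → 0.000947 × 36000 / 9.8 = 3.48 mm
Layer 510–400 hPa: Δp = 110 hPa = 11000 Pa, q̄ = 0.000355 kg/kg → 0.000355 × 11000 / 9.8 = 0.40 mm
PW = 4.35 + 3.48 + 0.40 = 8.23 ≈ 8.2 mm.
Precipitation = ε × PW = 0.39 × 8.2 = 3.2 mm.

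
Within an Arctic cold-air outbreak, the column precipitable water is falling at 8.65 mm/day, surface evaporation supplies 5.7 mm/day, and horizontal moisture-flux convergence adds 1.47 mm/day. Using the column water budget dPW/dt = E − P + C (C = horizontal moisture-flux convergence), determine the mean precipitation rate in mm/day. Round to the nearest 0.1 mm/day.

P ≈ 15.8 mm/day

dPW/dt = -8.65 mm/day.
P = E + C − dPW/dt = 5.7 + (1.47) − (-8.65) = 15.8 mm/day.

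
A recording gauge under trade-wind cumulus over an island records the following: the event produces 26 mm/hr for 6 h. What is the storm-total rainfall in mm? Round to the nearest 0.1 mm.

Total = Σ Rᵢ Δtᵢ = 26 × 6
      = 156 = 156.0 mm.

total ≈ 156.0 mm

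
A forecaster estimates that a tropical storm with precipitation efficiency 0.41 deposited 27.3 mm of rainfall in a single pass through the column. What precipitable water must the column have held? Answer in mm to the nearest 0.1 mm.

PW ≈ 66.6 mm

PW = rainfall / ε = 27.3 / 0.41 = 66.6 mm.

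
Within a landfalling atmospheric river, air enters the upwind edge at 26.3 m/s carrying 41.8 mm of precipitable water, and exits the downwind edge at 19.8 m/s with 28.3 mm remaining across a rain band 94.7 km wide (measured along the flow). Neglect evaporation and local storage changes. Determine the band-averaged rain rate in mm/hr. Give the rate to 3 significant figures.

R ≈ 20.5 mm/hr

Column moisture flux per unit crosswind length is F = V × PW.
Inflow: F_in = 26.3 × 41.8 = 1099.34 mm·m/s
Outflow: F_out = 19.8 × 28.3 = 560.34 mm·m/s
Steady-state rate R = (F_in − F_out)/L = (1099.34 − 560.34) / 94700 m = 5.692e-03 mm/s.
R = 5.692e-03 × 3600 = 20.5 mm/hr.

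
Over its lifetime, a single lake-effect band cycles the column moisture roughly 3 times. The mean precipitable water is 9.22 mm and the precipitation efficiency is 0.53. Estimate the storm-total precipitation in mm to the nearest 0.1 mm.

Each cycle deposits ε × PW = 0.53 × 9.22 = 4.8866 mm.
Over 3 cycles: 3 × 4.8866 = 14.7 mm.

precipitation ≈ 14.7 mm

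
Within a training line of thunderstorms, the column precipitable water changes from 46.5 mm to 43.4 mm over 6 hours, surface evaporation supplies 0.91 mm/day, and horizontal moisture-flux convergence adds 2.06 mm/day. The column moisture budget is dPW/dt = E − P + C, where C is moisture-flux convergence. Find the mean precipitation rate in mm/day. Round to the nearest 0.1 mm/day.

dPW/dt = (43.4 − 46.5) mm / (6/24 day) = -12.400 mm/day.
P = E + C − dPW/dt = 0.91 + (2.06) − (-12.400) = 15.4 mm/day.

P ≈ 15.4 mm/day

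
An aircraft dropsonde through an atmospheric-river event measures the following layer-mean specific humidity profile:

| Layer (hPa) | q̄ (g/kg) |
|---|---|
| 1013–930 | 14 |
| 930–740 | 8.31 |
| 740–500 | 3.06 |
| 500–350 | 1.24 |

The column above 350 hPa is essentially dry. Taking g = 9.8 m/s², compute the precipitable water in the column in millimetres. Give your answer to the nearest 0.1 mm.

PW ≈ 37.4 mm

Precipitable water is the column-integrated vapour mass per unit area: PW = (1/g) Σ q̄ Δp, with q in kg/kg and Δp in Pa (1 kg/m² of water = 1 mm).
Layer 1013–930 hPa: Δp = 83 hPa = 8300 Pa, q̄ = 0.014 kg/kg → 0.014 × 8300 / 9.8 = 11.86 mm
Layer 930–740 hPa: Δp = 190 hPa = 19000 Pa, q̄ = 0.00831 kg/kg → 0.00831 × 19000 / 9.8 = 16.11 mm
Layer 740–500 hPa: Δp = 240 hPa = 24000 Pa, q̄ = 0.00306 kg/kg → 0.00306 × 24000 / 9.8 = 7.49 mm
Layer 500–350 hPa: Δp = 150 hPa = 15000 Pa, q̄ = 0.00124 kg/kg → 0.00124 × 15000 / 9.8 = 1.90 mm
PW = 11.86 + 16.11 + 7.49 + 1.90 = 37.36 ≈ 37.4 mm.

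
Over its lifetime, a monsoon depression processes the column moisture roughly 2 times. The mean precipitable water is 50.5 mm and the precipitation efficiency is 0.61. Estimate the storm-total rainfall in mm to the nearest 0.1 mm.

Each cycle deposits ε × PW = 0.61 × 50.5 = 30.805 mm.
Over 2 cycles: 2 × 30.805 = 61.6 mm.

rainfall ≈ 61.6 mm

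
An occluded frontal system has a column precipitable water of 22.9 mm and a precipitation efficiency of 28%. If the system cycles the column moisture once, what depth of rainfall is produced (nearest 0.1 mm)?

rainfall ≈ 6.4 mm

Rainfall = ε × PW = 0.28 × 22.9 = 6.4 mm.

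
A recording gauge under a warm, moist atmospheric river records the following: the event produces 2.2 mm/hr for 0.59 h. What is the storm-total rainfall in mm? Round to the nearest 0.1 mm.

Total = Σ Rᵢ Δtᵢ = 2.2 × 0.59
      = 1.298 = 1.3 mm.

total ≈ 1.3 mm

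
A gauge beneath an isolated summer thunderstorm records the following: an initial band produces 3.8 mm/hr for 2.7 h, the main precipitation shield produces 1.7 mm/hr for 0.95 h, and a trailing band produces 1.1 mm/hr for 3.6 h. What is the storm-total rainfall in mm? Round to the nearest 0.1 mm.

total ≈ 15.8 mm

Total = Σ Rᵢ Δtᵢ = 3.8 × 2.7 + 1.7 × 0.95 + 1.1 × 3.6
      = 10.26 + 1.615 + 3.96 = 15.8 mm.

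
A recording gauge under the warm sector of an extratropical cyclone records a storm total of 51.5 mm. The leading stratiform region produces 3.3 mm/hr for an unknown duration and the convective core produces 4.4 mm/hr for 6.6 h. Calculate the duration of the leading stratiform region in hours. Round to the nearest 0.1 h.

Known phases: 4.4 × 6.6 = 29.04 mm.
Remaining depth = 51.5 − 29.04 = 22.46 mm.
Duration = 22.46 / 3.3 = 6.8 h.

duration ≈ 6.8 h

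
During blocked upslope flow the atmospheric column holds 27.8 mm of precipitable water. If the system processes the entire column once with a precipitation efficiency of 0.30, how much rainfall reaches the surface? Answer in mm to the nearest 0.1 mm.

Rainfall = ε × PW = 0.30 × 27.8 = 8.3 mm.

rainfall ≈ 8.3 mm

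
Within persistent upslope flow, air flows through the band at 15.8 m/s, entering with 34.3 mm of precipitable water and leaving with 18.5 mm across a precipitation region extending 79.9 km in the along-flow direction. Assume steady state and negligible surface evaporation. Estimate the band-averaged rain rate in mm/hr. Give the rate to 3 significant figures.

Column moisture flux per unit crosswind length is F = V × PW.
Inflow: F_in = 15.8 × 34.3 = 541.94 mm·m/s
Outflow: F_out = 15.8 × 18.5 = 292.3 mm·m/s
Steady-state rate R = (F_in − F_out)/L = (541.94 − 292.3) / 79900 m = 3.124e-03 mm/s.
R = 3.124e-03 × 3600 = 11.2 mm/hr.

R ≈ 11.2 mm/hr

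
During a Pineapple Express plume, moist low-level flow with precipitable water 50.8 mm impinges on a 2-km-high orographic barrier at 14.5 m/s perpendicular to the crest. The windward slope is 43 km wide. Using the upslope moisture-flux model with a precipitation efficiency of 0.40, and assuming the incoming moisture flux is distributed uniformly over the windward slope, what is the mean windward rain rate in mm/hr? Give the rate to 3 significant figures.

Incoming column moisture flux per unit ridge length: F = V × PW = 14.5 × 50.8 = 736.6 mm·m/s.
Spread over the 43 km slope with efficiency ε = 0.40: R = ε·F/W = 0.40 × 736.6 / 43000 m = 6.852e-03 mm/s.
R = 6.852e-03 × 3600 = 24.7 mm/hr.

R ≈ 24.7 mm/hr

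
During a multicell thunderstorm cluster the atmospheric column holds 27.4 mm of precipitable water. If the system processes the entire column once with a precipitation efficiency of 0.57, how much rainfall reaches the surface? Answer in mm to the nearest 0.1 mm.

rainfall ≈ 15.6 mm

Rainfall = ε × PW = 0.57 × 27.4 = 15.6 mm.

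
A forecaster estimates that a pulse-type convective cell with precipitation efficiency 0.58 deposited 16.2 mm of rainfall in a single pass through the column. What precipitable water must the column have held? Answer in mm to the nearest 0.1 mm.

PW ≈ 27.9 mm

PW = rainfall / ε = 16.2 / 0.58 = 27.9 mm.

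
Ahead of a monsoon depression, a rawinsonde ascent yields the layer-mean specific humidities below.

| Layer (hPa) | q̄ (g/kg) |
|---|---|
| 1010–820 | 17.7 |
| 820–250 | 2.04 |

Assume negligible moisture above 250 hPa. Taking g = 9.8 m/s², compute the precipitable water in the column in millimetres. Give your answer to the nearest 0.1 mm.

Precipitable water is the column-integrated vapour mass per unit area: PW = (1/g) Σ q̄ Δp, with q in kg/kg and Δp in Pa (1 kg/m² of water = 1 mm).
Layer 1010–820 hPa: Δp = 190 hPa = 19000 Pa, q̄ = 0.0177 kg/kg → 0.0177 × 19000 / 9.8 = 34.32 mm
Layer 820–250 hPa: Δp = 570 hPa = 57000 Pa, q̄ = 0.00204 kg/kg → 0.00204 × 57000 / 9.8 = 11.87 mm
PW = 34.32 + 11.87 = 46.19 ≈ 46.2 mm.

PW ≈ 46.2 mm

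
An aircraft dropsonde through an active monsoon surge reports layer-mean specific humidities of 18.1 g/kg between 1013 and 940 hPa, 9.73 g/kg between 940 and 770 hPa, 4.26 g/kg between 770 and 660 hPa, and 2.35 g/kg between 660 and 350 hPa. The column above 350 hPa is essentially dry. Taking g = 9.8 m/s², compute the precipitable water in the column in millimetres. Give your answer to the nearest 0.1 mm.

PW ≈ 42.6 mm

Precipitable water is the column-integrated vapour mass per unit area: PW = (1/g) Σ q̄ Δp, with q in kg/kg and Δp in Pa (1 kg/m² of water = 1 mm).
Layer 1013–940 hPa: Δp = 73 hPa = 7300 Pa, q̄ = 0.0181 kg/kg → 0.0181 × 7300 / 9.8 = 13.48 mm
Layer 940–770 hPa: Δp = 170 hPa = 17000 Pa, q̄ = 0.00973 kg/kg → 0.00973 × 17000 / 9.8 = 16.88 mm
Layer 770–660 hPa: Δp = 110 hPa = 11000 Pa, q̄ = 0.00426 kg/kg → 0.00426 × 11000 / 9.8 = 4.78 mm
Layer 660–350 hPa: Δp = 310 hPa = 31000 Pa, q̄ = 0.00235 kg/kg → 0.00235 × 31000 / 9.8 = 7.43 mm
PW = 13.48 + 16.88 + 4.78 + 7.43 = 42.57 ≈ 42.6 mm.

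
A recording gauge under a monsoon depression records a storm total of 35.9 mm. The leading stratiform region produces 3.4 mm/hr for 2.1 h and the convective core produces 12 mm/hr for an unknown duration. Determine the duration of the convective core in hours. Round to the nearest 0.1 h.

Known phases: 3.4 × 2.1 = 7.14 mm.
Remaining depth = 35.9 − 7.14 = 28.76 mm.
Duration = 28.76 / 12 = 2.4 h.

duration ≈ 2.4 h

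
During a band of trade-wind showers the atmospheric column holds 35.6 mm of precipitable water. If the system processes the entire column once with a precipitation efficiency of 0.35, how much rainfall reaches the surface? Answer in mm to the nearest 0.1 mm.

rainfall ≈ 12.5 mm

Rainfall = ε × PW = 0.35 × 35.6 = 12.5 mm.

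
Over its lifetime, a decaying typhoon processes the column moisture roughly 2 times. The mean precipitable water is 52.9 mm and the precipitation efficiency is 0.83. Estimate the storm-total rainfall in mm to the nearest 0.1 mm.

rainfall ≈ 87.8 mm

Each cycle deposits ε × PW = 0.83 × 52.9 = 43.907 mm.
Over 2 cycles: 2 × 43.907 = 87.8 mm.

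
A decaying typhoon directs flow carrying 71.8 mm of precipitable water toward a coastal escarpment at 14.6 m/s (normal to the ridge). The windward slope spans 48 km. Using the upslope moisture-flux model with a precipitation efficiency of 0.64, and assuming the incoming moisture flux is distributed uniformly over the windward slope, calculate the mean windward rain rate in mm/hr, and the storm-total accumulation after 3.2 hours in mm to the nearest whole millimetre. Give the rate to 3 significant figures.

R ≈ 50.3 mm/hr; total ≈ 161 mm

Incoming column moisture flux per unit ridge length: F = V × PW = 14.6 × 71.8 = 1048.28 mm·m/s.
Spread over the 48 km slope with efficiency ε = 0.64: R = ε·F/W = 0.64 × 1048.28 / 48000 m = 1.398e-02 mm/s.
R = 1.398e-02 × 3600 = 50.3 mm/hr.
Over 3.2 h: total = 50.3 × 3.2 = 160.96 ≈ 161 mm.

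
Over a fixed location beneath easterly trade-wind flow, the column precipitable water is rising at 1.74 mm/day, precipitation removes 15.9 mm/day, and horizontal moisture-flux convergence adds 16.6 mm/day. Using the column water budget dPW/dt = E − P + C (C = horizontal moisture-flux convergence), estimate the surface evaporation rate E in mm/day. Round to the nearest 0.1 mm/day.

dPW/dt = +1.74 mm/day.
E = dPW/dt + P − C = (+1.74) + 15.9 − (16.6) = 1.0 mm/day.

E ≈ 1.0 mm/day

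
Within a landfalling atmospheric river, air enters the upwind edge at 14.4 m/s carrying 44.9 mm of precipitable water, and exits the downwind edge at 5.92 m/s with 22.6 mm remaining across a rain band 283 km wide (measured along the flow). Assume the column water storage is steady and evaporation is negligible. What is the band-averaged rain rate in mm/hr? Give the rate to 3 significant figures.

Column moisture flux per unit crosswind length is F = V × PW.
Inflow: F_in = 14.4 × 44.9 = 646.56 mm·m/s
Outflow: F_out = 5.92 × 22.6 = 133.792 mm·m/s
Steady-state rate R = (F_in − F_out)/L = (646.56 − 133.792) / 283000 m = 1.812e-03 mm/s.
R = 1.812e-03 × 3600 = 6.52 mm/hr.

R ≈ 6.52 mm/hr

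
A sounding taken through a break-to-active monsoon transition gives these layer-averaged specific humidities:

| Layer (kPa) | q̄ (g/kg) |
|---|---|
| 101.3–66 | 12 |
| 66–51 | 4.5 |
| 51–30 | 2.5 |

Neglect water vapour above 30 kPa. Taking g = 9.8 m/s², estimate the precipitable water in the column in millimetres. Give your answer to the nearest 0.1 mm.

Precipitable water is the column-integrated vapour mass per unit area: PW = (1/g) Σ q̄ Δp, with q in kg/kg and Δp in Pa (1 kg/m² of water = 1 mm).
Layer 101.3–66 kPa: Δp = 353 hPa = 35300 Pa, q̄ = 0.012 kg/kg → 0.012 × 35300 / 9.8 = 43.22 mm
Layer 66–51 kPa: Δp = 150 hPa = 15000 Pa, q̄ = 0.0045 kg/kg → 0.0045 × 15000 / 9.8 = 6.89 mm
Layer 51–30 kPa: Δp = 210 hPa = 21000 Pa, q̄ = 0.0025 kg/kg → 0.0025 × 21000 / 9.8 = 5.36 mm
PW = 43.22 + 6.89 + 5.36 = 55.47 ≈ 55.5 mm.

PW ≈ 55.5 mm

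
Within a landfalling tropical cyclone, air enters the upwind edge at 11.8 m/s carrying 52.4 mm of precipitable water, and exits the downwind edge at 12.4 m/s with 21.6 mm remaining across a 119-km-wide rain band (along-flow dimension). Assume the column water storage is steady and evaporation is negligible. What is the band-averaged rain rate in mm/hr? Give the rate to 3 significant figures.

R ≈ 10.6 mm/hr

Column moisture flux per unit crosswind length is F = V × PW.
Inflow: F_in = 11.8 × 52.4 = 618.32 mm·m/s
Outflow: F_out = 12.4 × 21.6 = 267.84 mm·m/s
Steady-state rate R = (F_in − F_out)/L = (618.32 − 267.84) / 119000 m = 2.945e-03 mm/s.
R = 2.945e-03 × 3600 = 10.6 mm/hr.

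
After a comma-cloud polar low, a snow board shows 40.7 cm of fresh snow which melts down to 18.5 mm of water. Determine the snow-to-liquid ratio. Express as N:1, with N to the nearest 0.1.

ratio ≈ 22.0

Ratio = snow depth / SWE = 407 mm / 18.5 mm = 22.0, i.e. 22.0:1.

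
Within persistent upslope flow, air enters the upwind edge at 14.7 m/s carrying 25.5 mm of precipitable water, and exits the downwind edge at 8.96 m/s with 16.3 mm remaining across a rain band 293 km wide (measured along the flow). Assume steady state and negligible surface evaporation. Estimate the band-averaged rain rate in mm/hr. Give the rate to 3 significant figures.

Column moisture flux per unit crosswind length is F = V × PW.
Inflow: F_in = 14.7 × 25.5 = 374.85 mm·m/s
Outflow: F_out = 8.96 × 16.3 = 146.048 mm·m/s
Steady-state rate R = (F_in − F_out)/L = (374.85 − 146.048) / 293000 m = 7.809e-04 mm/s.
R = 7.809e-04 × 3600 = 2.81 mm/hr.

R ≈ 2.81 mm/hr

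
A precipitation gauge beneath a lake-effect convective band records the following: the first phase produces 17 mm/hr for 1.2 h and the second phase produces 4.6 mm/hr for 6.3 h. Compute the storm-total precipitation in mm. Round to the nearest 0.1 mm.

total ≈ 49.4 mm

Total = Σ Rᵢ Δtᵢ = 17 × 1.2 + 4.6 × 6.3
      = 20.4 + 28.98 = 49.4 mm.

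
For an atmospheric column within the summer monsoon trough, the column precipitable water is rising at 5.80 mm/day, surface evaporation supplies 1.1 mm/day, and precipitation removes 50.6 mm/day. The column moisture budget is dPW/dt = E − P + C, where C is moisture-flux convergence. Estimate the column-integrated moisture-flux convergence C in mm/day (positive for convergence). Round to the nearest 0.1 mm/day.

C ≈ 55.3 mm/day

dPW/dt = +5.80 mm/day.
C = dPW/dt − E + P = (+5.80) − 1.1 + 50.6 = 55.3 mm/day.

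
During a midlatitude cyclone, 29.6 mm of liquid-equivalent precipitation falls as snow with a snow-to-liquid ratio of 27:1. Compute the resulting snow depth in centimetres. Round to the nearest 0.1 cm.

snow depth ≈ 79.9 cm

Snow depth = liquid × ratio = 29.6 mm × 27 = 799.2 mm = 79.9 cm.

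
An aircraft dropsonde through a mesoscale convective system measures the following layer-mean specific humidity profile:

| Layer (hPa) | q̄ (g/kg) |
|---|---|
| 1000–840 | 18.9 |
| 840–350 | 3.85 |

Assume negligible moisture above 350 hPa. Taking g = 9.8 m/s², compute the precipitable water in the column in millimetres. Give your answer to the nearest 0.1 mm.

PW ≈ 50.1 mm

Precipitable water is the column-integrated vapour mass per unit area: PW = (1/g) Σ q̄ Δp, with q in kg/kg and Δp in Pa (1 kg/m² of water = 1 mm).
Layer 1000–840 hPa: Δp = 160 hPa = 16000 Pa, q̄ = 0.0189 kg/kg → 0.0189 × 16000 / 9.8 = 30.86 mm
Layer 840–350 hPa: Δp = 490 hPa = 49000 Pa, q̄ = 0.00385 kg/kg → 0.00385 × 49000 / 9.8 = 19.25 mm
PW = 30.86 + 19.25 = 50.11 ≈ 50.1 mm.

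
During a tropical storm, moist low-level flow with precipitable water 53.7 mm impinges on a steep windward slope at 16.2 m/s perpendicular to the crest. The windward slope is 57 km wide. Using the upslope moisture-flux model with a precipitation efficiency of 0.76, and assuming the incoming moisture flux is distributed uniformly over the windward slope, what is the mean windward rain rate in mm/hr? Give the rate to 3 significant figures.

Incoming column moisture flux per unit ridge length: F = V × PW = 16.2 × 53.7 = 869.94 mm·m/s.
Spread over the 57 km slope with efficiency ε = 0.76: R = ε·F/W = 0.76 × 869.94 / 57000 m = 1.160e-02 mm/s.
R = 1.160e-02 × 3600 = 41.8 mm/hr.

R ≈ 41.8 mm/hr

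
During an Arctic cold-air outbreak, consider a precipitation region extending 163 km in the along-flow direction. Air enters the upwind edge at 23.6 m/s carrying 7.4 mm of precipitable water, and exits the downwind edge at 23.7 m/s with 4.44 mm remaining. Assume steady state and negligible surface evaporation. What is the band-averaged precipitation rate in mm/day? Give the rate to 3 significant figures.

R ≈ 36.8 mm/day

Column moisture flux per unit crosswind length is F = V × PW.
Inflow: F_in = 23.6 × 7.4 = 174.64 mm·m/s
Outflow: F_out = 23.7 × 4.44 = 105.228 mm·m/s
Steady-state rate R = (F_in − F_out)/L = (174.64 − 105.228) / 163000 m = 4.258e-04 mm/s.
R = 4.258e-04 × 3600 × 24 = 36.8 mm/day.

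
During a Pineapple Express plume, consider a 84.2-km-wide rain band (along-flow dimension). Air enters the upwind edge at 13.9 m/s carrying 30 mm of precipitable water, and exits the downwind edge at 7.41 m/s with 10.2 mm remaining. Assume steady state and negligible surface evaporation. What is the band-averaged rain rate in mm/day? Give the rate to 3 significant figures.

R ≈ 350 mm/day

Column moisture flux per unit crosswind length is F = V × PW.
Inflow: F_in = 13.9 × 30 = 417 mm·m/s
Outflow: F_out = 7.41 × 10.2 = 75.582 mm·m/s
Steady-state rate R = (F_in − F_out)/L = (417 − 75.582) / 84200 m = 4.055e-03 mm/s.
R = 4.055e-03 × 3600 × 24 = 350 mm/day.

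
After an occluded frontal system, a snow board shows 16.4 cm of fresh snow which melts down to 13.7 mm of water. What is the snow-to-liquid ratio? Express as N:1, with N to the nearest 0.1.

Ratio = snow depth / SWE = 164 mm / 13.7 mm = 12.0, i.e. 12.0:1.

ratio ≈ 12.0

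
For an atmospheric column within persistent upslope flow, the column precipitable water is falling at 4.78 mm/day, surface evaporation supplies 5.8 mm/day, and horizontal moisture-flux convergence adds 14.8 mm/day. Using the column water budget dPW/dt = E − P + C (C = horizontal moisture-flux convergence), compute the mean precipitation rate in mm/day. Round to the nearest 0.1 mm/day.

dPW/dt = -4.78 mm/day.
P = E + C − dPW/dt = 5.8 + (14.8) − (-4.78) = 25.4 mm/day.

P ≈ 25.4 mm/day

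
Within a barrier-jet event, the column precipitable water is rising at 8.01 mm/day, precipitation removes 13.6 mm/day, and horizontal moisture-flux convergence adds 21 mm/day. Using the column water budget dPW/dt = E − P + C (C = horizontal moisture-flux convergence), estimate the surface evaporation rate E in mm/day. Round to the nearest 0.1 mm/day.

dPW/dt = +8.01 mm/day.
E = dPW/dt + P − C = (+8.01) + 13.6 − (21) = 0.6 mm/day.

E ≈ 0.6 mm/day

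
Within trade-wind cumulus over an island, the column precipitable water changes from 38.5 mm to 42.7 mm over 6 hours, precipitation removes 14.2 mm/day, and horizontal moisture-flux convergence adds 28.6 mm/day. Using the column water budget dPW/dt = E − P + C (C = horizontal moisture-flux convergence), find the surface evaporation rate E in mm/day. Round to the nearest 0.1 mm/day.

dPW/dt = (42.7 − 38.5) mm / (6/24 day) = +16.800 mm/day.
E = dPW/dt + P − C = (+16.800) + 14.2 − (28.6) = 2.4 mm/day.

E ≈ 2.4 mm/day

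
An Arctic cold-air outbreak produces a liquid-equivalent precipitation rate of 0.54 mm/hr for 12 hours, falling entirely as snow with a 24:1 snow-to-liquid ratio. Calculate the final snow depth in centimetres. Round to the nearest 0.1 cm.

Liquid-equivalent depth = 0.54 × 12 = 6.48 mm.
Snow depth = 6.48 mm × 24 = 155.52 mm = 15.6 cm.

snow depth ≈ 15.6 cm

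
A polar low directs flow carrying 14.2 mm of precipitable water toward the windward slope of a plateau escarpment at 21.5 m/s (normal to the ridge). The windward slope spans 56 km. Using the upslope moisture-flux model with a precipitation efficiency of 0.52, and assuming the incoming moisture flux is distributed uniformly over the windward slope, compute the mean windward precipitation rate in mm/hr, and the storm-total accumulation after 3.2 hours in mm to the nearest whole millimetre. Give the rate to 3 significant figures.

Incoming column moisture flux per unit ridge length: F = V × PW = 21.5 × 14.2 = 305.3 mm·m/s.
Spread over the 56 km slope with efficiency ε = 0.52: R = ε·F/W = 0.52 × 305.3 / 56000 m = 2.835e-03 mm/s.
R = 2.835e-03 × 3600 = 10.2 mm/hr.
Over 3.2 h: total = 10.2 × 3.2 = 32.64 ≈ 33 mm.

R ≈ 10.2 mm/hr; total ≈ 33 mm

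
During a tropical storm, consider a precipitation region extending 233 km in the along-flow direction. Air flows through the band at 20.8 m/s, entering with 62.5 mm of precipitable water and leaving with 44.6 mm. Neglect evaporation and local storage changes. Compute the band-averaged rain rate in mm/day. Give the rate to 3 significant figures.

R ≈ 138 mm/day

Column moisture flux per unit crosswind length is F = V × PW.
Inflow: F_in = 20.8 × 62.5 = 1300 mm·m/s
Outflow: F_out = 20.8 × 44.6 = 927.68 mm·m/s
Steady-state rate R = (F_in − F_out)/L = (1300 − 927.68) / 233000 m = 1.598e-03 mm/s.
R = 1.598e-03 × 3600 × 24 = 138 mm/day.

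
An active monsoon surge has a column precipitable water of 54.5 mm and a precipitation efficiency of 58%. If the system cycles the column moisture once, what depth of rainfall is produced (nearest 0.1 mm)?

Rainfall = ε × PW = 0.58 × 54.5 = 31.6 mm.

rainfall ≈ 31.6 mm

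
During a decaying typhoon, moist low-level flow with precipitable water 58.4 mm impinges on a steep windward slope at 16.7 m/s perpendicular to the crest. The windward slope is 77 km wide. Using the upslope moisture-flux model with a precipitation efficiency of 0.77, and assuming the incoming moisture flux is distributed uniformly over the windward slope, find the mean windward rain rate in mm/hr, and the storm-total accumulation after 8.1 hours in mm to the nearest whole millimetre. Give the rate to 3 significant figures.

Incoming column moisture flux per unit ridge length: F = V × PW = 16.7 × 58.4 = 975.28 mm·m/s.
Spread over the 77 km slope with efficiency ε = 0.77: R = ε·F/W = 0.77 × 975.28 / 77000 m = 9.753e-03 mm/s.
R = 9.753e-03 × 3600 = 35.1 mm/hr.
Over 8.1 h: total = 35.1 × 8.1 = 284.31 ≈ 284 mm.

R ≈ 35.1 mm/hr; total ≈ 284 mm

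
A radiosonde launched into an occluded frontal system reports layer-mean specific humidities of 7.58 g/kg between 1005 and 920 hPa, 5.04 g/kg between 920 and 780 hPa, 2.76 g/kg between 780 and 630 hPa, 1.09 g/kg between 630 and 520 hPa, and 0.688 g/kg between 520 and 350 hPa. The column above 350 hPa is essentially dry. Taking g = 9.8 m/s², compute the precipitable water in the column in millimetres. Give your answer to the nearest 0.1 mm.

Precipitable water is the column-integrated vapour mass per unit area: PW = (1/g) Σ q̄ Δp, with q in kg/kg and Δp in Pa (1 kg/m² of water = 1 mm).
Layer 1005–920 hPa: Δp = 85 hPa = 8500 Pa, q̄ = 0.00758 kg/kg → 0.00758 × 8500 / 9.8 = 6.57 mm
Layer 920–780 hPa: Δp = 140 hPa = 14000 Pa, q̄ = 0.00504 kg/kg → 0.00504 × 14000 / 9.8 = 7.20 mm
Layer 780–630 hPa: Δp = 150 hPa = 15000 Pa, q̄ = 0.00276 kg/kg → 0.00276 × 15000 / 9.8 = 4.22 mm
Layer 630–520 hPa: Δp = 110 hPa = 11000 Pa, q̄ = 0.00109 kg/kg → 0.00109 × 11000 / 9.8 = 1.22 mm
Layer 520–350 hPa: Δp = 170 hPa = 17000 Pa, q̄ = 0.000688 kg/kg → 0.000688 × 17000 / 9.8 = 1.19 mm
PW = 6.57 + 7.20 + 4.22 + 1.22 + 1.19 = 20.40 ≈ 20.4 mm.

PW ≈ 20.4 mm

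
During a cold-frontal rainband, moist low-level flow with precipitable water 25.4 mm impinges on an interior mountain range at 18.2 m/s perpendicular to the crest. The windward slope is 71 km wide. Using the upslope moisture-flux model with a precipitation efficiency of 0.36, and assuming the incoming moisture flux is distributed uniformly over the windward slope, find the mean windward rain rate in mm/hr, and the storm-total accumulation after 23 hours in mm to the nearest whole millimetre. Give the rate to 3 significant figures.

Incoming column moisture flux per unit ridge length: F = V × PW = 18.2 × 25.4 = 462.28 mm·m/s.
Spread over the 71 km slope with efficiency ε = 0.36: R = ε·F/W = 0.36 × 462.28 / 71000 m = 2.344e-03 mm/s.
R = 2.344e-03 × 3600 = 8.44 mm/hr.
Over 23 h: total = 8.44 × 23 = 194.12 ≈ 194 mm.

R ≈ 8.44 mm/hr; total ≈ 194 mm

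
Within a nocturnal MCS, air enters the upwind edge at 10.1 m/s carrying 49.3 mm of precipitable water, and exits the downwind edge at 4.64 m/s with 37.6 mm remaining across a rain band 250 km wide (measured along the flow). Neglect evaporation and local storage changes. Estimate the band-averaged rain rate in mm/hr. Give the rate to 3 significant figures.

Column moisture flux per unit crosswind length is F = V × PW.
Inflow: F_in = 10.1 × 49.3 = 497.93 mm·m/s
Outflow: F_out = 4.64 × 37.6 = 174.464 mm·m/s
Steady-state rate R = (F_in − F_out)/L = (497.93 − 174.464) / 250000 m = 1.294e-03 mm/s.
R = 1.294e-03 × 3600 = 4.66 mm/hr.

R ≈ 4.66 mm/hr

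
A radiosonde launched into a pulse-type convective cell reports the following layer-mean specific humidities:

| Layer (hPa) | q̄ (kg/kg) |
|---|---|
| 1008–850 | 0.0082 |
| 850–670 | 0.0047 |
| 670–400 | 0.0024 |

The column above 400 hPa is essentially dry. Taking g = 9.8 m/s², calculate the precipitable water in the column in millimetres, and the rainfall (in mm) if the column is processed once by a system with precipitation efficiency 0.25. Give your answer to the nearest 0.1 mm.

PW ≈ 28.5 mm; rainfall ≈ 7.1 mm

Precipitable water is the column-integrated vapour mass per unit area: PW = (1/g) Σ q̄ Δp, with q in kg/kg and Δp in Pa (1 kg/m² of water = 1 mm).
Layer 1008–850 hPa: Δp = 158 hPa = 15800 Pa, q̄ = 0.0082 kg/kg → 0.0082 × 15800 / 9.8 = 13.22 mm
Layer 850–670 hPa: Δp = 180 hPa = 18000 Pa, q̄ = 0.0047 kg/kg → 0.0047 × 18000 / 9.8 = 8.63 mm
Layer 670–400 hPa: Δp = 270 hPa = 27000 Pa, q̄ = 0.0024 kg/kg → 0.0024 × 27000 / 9.8 = 6.61 mm
PW = 13.22 + 8.63 + 6.61 = 28.46 ≈ 28.5 mm.
Rainfall = ε × PW = 0.25 × 28.5 = 7.1 mm.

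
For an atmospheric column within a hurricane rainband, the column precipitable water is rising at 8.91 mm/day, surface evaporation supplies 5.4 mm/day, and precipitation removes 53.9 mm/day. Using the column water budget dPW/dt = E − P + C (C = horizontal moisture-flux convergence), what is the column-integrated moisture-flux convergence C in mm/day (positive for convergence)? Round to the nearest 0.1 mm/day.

dPW/dt = +8.91 mm/day.
C = dPW/dt − E + P = (+8.91) − 5.4 + 53.9 = 57.4 mm/day.

C ≈ 57.4 mm/day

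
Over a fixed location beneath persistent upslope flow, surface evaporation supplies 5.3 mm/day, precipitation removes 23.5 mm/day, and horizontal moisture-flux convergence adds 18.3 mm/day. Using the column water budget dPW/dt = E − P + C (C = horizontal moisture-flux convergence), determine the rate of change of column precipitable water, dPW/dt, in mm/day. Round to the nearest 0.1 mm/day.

dPW/dt = E − P + C = 5.3 − 23.5 + (18.3) = 0.1 mm/day.

dPW/dt ≈ 0.1 mm/day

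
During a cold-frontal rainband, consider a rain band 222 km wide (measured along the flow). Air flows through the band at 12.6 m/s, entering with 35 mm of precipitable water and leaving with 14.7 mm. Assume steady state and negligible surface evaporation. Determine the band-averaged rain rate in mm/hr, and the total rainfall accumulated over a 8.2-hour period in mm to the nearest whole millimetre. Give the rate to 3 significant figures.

R ≈ 4.15 mm/hr; total ≈ 34 mm

Column moisture flux per unit crosswind length is F = V × PW.
Inflow: F_in = 12.6 × 35 = 441 mm·m/s
Outflow: F_out = 12.6 × 14.7 = 185.22 mm·m/s
Steady-state rate R = (F_in − F_out)/L = (441 − 185.22) / 222000 m = 1.152e-03 mm/s.
R = 1.152e-03 × 3600 = 4.15 mm/hr.
Over 8.2 h: total = 4.15 × 8.2 = 34.03 ≈ 34 mm.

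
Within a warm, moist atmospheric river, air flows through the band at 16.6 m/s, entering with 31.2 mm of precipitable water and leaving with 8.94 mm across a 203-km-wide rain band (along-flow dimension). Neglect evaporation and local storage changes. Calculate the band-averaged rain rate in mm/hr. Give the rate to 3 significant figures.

R ≈ 6.55 mm/hr

Column moisture flux per unit crosswind length is F = V × PW.
Inflow: F_in = 16.6 × 31.2 = 517.92 mm·m/s
Outflow: F_out = 16.6 × 8.94 = 148.404 mm·m/s
Steady-state rate R = (F_in − F_out)/L = (517.92 − 148.404) / 203000 m = 1.820e-03 mm/s.
R = 1.820e-03 × 3600 = 6.55 mm/hr.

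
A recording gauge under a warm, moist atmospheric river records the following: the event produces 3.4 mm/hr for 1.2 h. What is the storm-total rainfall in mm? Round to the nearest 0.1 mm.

total ≈ 4.1 mm

Total = Σ Rᵢ Δtᵢ = 3.4 × 1.2
      = 4.08 = 4.1 mm.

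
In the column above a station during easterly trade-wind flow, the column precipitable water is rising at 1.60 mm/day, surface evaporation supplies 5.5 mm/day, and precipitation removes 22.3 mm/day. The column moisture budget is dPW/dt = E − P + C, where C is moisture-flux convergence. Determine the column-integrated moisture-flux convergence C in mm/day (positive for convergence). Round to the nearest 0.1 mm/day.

C ≈ 18.4 mm/day

dPW/dt = +1.60 mm/day.
C = dPW/dt − E + P = (+1.60) − 5.5 + 22.3 = 18.4 mm/day.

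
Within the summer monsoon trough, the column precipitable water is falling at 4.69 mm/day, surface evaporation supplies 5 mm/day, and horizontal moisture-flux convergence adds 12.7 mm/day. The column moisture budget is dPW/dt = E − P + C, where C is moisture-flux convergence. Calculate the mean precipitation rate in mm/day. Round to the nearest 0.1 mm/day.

dPW/dt = -4.69 mm/day.
P = E + C − dPW/dt = 5 + (12.7) − (-4.69) = 22.4 mm/day.

P ≈ 22.4 mm/day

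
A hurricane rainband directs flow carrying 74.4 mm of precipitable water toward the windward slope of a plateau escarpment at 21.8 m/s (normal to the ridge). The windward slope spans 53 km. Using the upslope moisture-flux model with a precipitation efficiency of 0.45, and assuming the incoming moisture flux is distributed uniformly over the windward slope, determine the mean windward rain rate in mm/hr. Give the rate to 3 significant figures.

Incoming column moisture flux per unit ridge length: F = V × PW = 21.8 × 74.4 = 1621.92 mm·m/s.
Spread over the 53 km slope with efficiency ε = 0.45: R = ε·F/W = 0.45 × 1621.92 / 53000 m = 1.377e-02 mm/s.
R = 1.377e-02 × 3600 = 49.6 mm/hr.

R ≈ 49.6 mm/hr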